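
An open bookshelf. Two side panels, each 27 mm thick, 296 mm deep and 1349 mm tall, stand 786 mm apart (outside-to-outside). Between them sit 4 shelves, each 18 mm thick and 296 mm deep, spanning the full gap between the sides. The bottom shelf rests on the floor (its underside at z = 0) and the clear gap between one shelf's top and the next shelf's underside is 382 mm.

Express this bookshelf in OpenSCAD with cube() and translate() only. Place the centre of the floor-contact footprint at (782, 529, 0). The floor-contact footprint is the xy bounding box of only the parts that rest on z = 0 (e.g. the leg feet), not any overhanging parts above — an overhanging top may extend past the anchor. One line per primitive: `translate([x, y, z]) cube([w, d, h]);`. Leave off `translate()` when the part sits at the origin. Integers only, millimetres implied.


translate([389, 381, 0]) cube([27, 296, 1349]);
translate([1148, 381, 0]) cube([27, 296, 1349]);
translate([416, 381, 0]) cube([732, 296, 18]);
translate([416, 381, 400]) cube([732, 296, 18]);
translate([416, 381, 800]) cube([732, 296, 18]);
translate([416, 381, 1200]) cube([732, 296, 18]);


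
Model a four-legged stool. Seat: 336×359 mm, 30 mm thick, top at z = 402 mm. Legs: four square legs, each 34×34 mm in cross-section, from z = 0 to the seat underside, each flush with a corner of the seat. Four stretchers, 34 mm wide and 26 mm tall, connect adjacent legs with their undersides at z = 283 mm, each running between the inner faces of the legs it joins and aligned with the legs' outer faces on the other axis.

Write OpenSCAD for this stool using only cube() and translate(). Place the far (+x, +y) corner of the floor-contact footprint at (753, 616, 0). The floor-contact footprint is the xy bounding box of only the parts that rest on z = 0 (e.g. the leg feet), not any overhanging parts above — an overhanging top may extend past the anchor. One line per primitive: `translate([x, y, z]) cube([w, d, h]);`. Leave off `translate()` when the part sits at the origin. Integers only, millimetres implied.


translate([417, 257, 372]) cube([336, 359, 30]);
translate([417, 257, 0]) cube([34, 34, 372]);
translate([719, 257, 0]) cube([34, 34, 372]);
translate([417, 582, 0]) cube([34, 34, 372]);
translate([719, 582, 0]) cube([34, 34, 372]);
translate([451, 257, 283]) cube([268, 34, 26]);
translate([451, 582, 283]) cube([268, 34, 26]);
translate([417, 291, 283]) cube([34, 291, 26]);
translate([719, 291, 283]) cube([34, 291, 26]);


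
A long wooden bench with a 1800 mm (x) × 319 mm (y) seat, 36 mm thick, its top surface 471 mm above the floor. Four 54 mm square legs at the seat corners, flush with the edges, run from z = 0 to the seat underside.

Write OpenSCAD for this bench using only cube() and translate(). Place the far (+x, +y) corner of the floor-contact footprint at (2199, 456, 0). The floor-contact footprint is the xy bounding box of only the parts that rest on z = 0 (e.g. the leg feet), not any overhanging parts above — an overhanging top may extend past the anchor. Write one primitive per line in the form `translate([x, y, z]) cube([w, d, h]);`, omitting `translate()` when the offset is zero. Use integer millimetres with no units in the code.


translate([399, 137, 435]) cube([1800, 319, 36]);
translate([399, 137, 0]) cube([54, 54, 435]);
translate([399, 402, 0]) cube([54, 54, 435]);
translate([2145, 137, 0]) cube([54, 54, 435]);
translate([2145, 402, 0]) cube([54, 54, 435]);


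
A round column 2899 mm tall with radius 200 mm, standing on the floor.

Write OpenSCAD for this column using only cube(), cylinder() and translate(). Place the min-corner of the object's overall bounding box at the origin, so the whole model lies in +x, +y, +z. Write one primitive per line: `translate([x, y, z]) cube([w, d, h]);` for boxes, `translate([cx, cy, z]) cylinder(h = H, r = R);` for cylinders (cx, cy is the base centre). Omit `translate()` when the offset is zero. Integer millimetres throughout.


translate([200, 200, 0]) cylinder(h = 2899, r = 200);


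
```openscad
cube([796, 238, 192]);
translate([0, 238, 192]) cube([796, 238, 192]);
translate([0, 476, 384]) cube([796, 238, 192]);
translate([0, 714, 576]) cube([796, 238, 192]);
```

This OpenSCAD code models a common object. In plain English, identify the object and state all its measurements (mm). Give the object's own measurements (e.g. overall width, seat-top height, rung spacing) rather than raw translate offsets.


A straight staircase of 4 solid steps. Each step is 796 mm wide (x), 238 mm deep (y, the going) and 192 mm tall (the rise). The first step rests on the floor; each subsequent step sits one going further in +y and one rise higher in +z, directly behind and above the previous step with no overlap.


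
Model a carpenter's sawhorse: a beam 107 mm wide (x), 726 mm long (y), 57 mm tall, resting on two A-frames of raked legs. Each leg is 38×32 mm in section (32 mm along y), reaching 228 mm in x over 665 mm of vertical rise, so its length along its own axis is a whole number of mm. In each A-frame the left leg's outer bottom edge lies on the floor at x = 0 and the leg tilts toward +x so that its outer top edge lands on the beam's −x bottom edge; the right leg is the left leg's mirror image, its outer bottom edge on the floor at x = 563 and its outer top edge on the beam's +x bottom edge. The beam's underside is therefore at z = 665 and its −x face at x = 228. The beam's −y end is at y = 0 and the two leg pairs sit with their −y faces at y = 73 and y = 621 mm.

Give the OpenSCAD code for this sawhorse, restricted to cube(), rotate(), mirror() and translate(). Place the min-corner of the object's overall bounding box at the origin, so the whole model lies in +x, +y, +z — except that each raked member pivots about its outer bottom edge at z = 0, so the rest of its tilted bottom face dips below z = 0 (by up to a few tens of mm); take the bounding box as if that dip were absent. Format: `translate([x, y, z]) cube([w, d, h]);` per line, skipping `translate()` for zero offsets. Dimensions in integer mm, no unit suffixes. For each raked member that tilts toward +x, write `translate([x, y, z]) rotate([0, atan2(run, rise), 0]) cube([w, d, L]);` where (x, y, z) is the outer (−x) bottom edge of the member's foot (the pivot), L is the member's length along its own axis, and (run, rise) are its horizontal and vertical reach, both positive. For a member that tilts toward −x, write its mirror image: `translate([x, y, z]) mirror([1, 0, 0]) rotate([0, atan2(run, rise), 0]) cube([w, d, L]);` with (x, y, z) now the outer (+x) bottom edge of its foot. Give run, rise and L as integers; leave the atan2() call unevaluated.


// leg length = √(228² + 665²) = 703
// right-leg outer foot x = 2·228 + 107 = 563
// beam min-corner = (228, 0, 665)
translate([228, 0, 665]) cube([107, 726, 57]);
translate([0, 73, 0]) rotate([0, atan2(228, 665), 0]) cube([38, 32, 703]);
translate([563, 73, 0]) mirror([1, 0, 0]) rotate([0, atan2(228, 665), 0]) cube([38, 32, 703]);
translate([0, 621, 0]) rotate([0, atan2(228, 665), 0]) cube([38, 32, 703]);
translate([563, 621, 0]) mirror([1, 0, 0]) rotate([0, atan2(228, 665), 0]) cube([38, 32, 703]);


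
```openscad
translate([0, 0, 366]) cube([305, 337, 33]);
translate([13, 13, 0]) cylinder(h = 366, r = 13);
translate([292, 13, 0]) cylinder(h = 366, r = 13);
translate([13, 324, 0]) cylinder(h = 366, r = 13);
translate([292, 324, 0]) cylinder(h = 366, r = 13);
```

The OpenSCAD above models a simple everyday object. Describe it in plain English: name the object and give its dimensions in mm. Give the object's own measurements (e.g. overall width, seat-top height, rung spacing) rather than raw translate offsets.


A four-legged stool. The seat is a 305×337×33 mm slab whose top surface is at z = 399 mm; four round legs, each 26 mm in diameter, run from the floor (z = 0) to the underside of the seat, each leg's axis is inset half a diameter from the nearest pair of seat edges (so the leg's bounding box is flush with the corner).


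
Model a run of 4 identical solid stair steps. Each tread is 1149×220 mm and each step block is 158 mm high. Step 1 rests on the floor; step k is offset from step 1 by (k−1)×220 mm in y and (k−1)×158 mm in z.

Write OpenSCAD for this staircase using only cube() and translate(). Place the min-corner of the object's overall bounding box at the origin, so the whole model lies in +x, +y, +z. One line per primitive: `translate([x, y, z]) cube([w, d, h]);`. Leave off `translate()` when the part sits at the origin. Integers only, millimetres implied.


cube([1149, 220, 158]);
translate([0, 220, 158]) cube([1149, 220, 158]);
translate([0, 440, 316]) cube([1149, 220, 158]);
translate([0, 660, 474]) cube([1149, 220, 158]);


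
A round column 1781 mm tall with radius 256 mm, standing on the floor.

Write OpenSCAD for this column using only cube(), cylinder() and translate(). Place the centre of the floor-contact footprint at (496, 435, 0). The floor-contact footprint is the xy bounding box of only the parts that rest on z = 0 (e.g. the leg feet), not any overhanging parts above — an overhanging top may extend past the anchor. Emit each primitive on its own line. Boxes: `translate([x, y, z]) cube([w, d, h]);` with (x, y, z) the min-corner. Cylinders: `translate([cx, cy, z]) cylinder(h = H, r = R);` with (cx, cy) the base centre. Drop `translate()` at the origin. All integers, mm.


translate([496, 435, 0]) cylinder(h = 1781, r = 256);


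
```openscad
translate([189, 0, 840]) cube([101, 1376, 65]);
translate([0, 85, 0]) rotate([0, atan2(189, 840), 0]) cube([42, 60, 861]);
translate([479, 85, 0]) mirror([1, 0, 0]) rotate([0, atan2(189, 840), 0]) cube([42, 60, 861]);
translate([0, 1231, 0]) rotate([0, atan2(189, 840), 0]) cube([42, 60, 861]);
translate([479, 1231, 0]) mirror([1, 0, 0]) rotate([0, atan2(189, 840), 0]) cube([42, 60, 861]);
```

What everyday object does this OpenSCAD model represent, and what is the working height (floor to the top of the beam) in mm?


A sawhorse. The overall height is 905 mm.

A beam across two mirrored pairs of raked legs — a sawhorse. The beam's underside is at z = 840 (matching the legs' vertical rise in atan2(189, 840)) and the beam is 65 mm tall, so its top is at 840 + 65 = 905 mm. The raked legs top out at the beam's underside, so that is the highest point.


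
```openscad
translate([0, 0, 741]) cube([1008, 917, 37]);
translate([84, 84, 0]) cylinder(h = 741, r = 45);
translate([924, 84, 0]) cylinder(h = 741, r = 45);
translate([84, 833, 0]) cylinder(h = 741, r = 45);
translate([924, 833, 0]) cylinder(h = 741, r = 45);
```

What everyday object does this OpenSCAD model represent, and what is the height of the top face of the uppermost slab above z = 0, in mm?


A table. The table height is 778 mm.

A 1008×917×37 slab sits at z = 741 on four Ø90 mm round legs — a table. The top surface is at 741 + 37 = 778 mm.


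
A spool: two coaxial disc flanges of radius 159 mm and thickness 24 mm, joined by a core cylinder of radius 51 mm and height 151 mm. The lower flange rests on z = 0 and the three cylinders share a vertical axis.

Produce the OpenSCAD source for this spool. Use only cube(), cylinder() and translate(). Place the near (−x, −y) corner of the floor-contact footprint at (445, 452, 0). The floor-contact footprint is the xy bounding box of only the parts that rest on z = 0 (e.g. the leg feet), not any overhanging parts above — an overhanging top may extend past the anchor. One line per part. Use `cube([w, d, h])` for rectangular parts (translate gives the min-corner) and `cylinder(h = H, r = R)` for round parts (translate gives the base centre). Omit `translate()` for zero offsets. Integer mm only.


translate([604, 611, 0]) cylinder(h = 24, r = 159);
translate([604, 611, 24]) cylinder(h = 151, r = 51);
translate([604, 611, 175]) cylinder(h = 24, r = 159);


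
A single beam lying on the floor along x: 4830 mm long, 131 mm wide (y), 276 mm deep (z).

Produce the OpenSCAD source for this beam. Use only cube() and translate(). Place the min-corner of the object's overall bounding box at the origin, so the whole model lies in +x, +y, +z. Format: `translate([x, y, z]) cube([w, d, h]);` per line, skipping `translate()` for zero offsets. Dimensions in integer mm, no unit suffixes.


cube([4830, 131, 276]);


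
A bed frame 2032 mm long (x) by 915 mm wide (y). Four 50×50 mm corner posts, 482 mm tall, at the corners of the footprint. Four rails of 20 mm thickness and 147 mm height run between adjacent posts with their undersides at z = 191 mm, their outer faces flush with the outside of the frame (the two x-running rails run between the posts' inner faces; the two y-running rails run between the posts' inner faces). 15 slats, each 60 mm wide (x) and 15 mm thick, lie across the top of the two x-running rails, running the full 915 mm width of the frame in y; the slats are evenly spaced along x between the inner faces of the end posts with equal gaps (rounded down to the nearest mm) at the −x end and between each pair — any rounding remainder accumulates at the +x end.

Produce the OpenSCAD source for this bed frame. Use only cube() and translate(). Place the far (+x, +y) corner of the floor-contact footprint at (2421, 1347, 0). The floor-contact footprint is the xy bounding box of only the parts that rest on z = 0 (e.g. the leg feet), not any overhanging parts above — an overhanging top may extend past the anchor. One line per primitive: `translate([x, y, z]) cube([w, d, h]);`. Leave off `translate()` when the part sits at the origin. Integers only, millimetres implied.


// slat z = rail_z + rail_h = 191 + 147 = 338
// slat gap = ⌊(1932 − 15·60) / 16⌋ = 64
translate([389, 432, 0]) cube([50, 50, 482]);
translate([389, 1297, 0]) cube([50, 50, 482]);
translate([2371, 432, 0]) cube([50, 50, 482]);
translate([2371, 1297, 0]) cube([50, 50, 482]);
translate([439, 432, 191]) cube([1932, 20, 147]);
translate([439, 1327, 191]) cube([1932, 20, 147]);
translate([389, 482, 191]) cube([20, 815, 147]);
translate([2401, 482, 191]) cube([20, 815, 147]);
translate([503, 432, 338]) cube([60, 915, 15]);
translate([627, 432, 338]) cube([60, 915, 15]);
translate([751, 432, 338]) cube([60, 915, 15]);
translate([875, 432, 338]) cube([60, 915, 15]);
translate([999, 432, 338]) cube([60, 915, 15]);
translate([1123, 432, 338]) cube([60, 915, 15]);
translate([1247, 432, 338]) cube([60, 915, 15]);
translate([1371, 432, 338]) cube([60, 915, 15]);
translate([1495, 432, 338]) cube([60, 915, 15]);
translate([1619, 432, 338]) cube([60, 915, 15]);
translate([1743, 432, 338]) cube([60, 915, 15]);
translate([1867, 432, 338]) cube([60, 915, 15]);
translate([1991, 432, 338]) cube([60, 915, 15]);
translate([2115, 432, 338]) cube([60, 915, 15]);
translate([2239, 432, 338]) cube([60, 915, 15]);


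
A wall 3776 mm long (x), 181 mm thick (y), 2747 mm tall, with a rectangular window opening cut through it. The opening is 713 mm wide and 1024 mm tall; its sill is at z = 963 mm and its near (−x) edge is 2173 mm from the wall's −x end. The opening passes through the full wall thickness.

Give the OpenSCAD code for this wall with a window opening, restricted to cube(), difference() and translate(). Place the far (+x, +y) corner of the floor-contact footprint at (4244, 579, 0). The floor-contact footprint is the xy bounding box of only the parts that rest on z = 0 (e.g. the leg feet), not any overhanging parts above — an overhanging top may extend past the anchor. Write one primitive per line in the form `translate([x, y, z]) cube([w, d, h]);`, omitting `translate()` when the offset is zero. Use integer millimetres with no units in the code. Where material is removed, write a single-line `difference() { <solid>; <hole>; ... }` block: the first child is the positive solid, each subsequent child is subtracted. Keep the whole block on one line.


difference() { translate([468, 398, 0]) cube([3776, 181, 2747]); translate([2641, 398, 963]) cube([713, 181, 1024]); }


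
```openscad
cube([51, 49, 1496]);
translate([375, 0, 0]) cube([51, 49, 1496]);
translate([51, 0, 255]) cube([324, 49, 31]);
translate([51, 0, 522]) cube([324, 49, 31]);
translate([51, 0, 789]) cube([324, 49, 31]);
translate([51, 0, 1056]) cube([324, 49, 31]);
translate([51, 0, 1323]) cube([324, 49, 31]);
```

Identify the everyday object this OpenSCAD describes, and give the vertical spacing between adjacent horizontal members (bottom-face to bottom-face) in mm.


A ladder. The rung spacing is 267 mm.

Two tall 51×49 posts with 5 short bars between them — a ladder. Adjacent rungs sit at z = 255 and z = 522, so the spacing is 522 − 255 = 267 mm.


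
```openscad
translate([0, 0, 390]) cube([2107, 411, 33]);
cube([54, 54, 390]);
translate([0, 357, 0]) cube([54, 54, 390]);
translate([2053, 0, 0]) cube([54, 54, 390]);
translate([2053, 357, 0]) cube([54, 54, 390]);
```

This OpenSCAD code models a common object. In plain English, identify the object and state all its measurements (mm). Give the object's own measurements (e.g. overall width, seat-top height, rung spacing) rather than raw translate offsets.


A bench: a 2107×411 mm seat slab, 33 mm thick, top at z = 423 mm, on four 54×54 mm square legs flush with the seat corners and standing on z = 0.


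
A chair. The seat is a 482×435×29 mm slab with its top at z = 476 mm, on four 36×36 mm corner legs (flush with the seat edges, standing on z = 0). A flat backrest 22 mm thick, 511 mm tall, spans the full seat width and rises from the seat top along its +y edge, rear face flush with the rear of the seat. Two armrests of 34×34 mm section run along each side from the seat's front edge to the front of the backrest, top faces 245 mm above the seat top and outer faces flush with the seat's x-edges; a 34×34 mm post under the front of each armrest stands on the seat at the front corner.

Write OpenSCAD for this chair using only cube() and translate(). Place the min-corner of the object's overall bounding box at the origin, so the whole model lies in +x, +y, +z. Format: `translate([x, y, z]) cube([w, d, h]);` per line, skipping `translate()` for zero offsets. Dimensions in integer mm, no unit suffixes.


translate([0, 0, 447]) cube([482, 435, 29]);
cube([36, 36, 447]);
translate([446, 0, 0]) cube([36, 36, 447]);
translate([0, 399, 0]) cube([36, 36, 447]);
translate([446, 399, 0]) cube([36, 36, 447]);
translate([0, 413, 476]) cube([482, 22, 511]);
translate([0, 0, 687]) cube([34, 413, 34]);
translate([448, 0, 687]) cube([34, 413, 34]);
translate([0, 0, 476]) cube([34, 34, 211]);
translate([448, 0, 476]) cube([34, 34, 211]);


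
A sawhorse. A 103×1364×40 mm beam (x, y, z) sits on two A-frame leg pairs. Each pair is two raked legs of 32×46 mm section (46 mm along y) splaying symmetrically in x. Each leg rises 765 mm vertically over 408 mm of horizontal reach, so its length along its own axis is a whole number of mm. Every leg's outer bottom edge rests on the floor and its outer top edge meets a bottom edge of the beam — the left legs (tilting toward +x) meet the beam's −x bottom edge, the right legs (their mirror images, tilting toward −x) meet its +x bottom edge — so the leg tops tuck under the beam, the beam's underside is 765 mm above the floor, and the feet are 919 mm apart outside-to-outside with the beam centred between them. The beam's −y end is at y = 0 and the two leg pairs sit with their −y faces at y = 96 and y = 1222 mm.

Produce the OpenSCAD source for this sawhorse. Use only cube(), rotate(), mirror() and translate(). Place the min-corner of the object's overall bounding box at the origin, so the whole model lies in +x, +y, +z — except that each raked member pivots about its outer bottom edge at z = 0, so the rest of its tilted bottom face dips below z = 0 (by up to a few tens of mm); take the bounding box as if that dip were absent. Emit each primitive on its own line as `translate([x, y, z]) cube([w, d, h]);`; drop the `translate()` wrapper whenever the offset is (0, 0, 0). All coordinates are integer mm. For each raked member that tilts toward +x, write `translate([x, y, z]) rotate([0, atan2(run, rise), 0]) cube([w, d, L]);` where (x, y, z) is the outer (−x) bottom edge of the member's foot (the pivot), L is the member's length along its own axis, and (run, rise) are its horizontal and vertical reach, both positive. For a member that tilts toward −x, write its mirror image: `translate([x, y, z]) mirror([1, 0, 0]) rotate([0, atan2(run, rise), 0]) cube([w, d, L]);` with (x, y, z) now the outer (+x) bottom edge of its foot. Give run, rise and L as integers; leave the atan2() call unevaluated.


// leg length = √(408² + 765²) = 867
// right-leg outer foot x = 2·408 + 103 = 919
// beam min-corner = (408, 0, 765)
translate([408, 0, 765]) cube([103, 1364, 40]);
translate([0, 96, 0]) rotate([0, atan2(408, 765), 0]) cube([32, 46, 867]);
translate([919, 96, 0]) mirror([1, 0, 0]) rotate([0, atan2(408, 765), 0]) cube([32, 46, 867]);
translate([0, 1222, 0]) rotate([0, atan2(408, 765), 0]) cube([32, 46, 867]);
translate([919, 1222, 0]) mirror([1, 0, 0]) rotate([0, atan2(408, 765), 0]) cube([32, 46, 867]);


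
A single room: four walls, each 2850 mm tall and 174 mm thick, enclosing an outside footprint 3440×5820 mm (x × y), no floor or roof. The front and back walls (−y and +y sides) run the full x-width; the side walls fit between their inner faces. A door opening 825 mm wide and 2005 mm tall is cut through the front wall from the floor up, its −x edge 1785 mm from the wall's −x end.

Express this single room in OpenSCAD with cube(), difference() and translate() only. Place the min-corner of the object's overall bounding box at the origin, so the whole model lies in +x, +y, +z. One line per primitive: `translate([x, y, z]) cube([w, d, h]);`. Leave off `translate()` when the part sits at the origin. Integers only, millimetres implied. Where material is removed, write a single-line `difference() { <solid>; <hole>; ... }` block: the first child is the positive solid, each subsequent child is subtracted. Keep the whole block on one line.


difference() { cube([3440, 174, 2850]); translate([1785, 0, 0]) cube([825, 174, 2005]); }
translate([0, 5646, 0]) cube([3440, 174, 2850]);
translate([0, 174, 0]) cube([174, 5472, 2850]);
translate([3266, 174, 0]) cube([174, 5472, 2850]);


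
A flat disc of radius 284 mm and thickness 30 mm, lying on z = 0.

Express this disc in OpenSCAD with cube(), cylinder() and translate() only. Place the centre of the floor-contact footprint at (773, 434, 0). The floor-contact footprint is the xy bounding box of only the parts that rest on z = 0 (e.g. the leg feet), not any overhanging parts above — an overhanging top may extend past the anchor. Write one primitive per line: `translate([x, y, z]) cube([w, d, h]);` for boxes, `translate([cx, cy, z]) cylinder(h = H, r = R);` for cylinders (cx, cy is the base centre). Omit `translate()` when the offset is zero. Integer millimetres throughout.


translate([773, 434, 0]) cylinder(h = 30, r = 284);


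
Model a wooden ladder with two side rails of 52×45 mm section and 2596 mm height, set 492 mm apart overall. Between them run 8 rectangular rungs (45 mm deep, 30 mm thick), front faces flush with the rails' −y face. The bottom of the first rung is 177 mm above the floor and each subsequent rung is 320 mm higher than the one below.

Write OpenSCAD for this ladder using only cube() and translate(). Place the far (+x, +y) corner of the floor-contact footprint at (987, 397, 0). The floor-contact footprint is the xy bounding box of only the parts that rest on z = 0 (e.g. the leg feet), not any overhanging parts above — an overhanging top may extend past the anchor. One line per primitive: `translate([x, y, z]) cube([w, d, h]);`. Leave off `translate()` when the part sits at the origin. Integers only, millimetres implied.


translate([495, 352, 0]) cube([52, 45, 2596]);
translate([935, 352, 0]) cube([52, 45, 2596]);
translate([547, 352, 177]) cube([388, 45, 30]);
translate([547, 352, 497]) cube([388, 45, 30]);
translate([547, 352, 817]) cube([388, 45, 30]);
translate([547, 352, 1137]) cube([388, 45, 30]);
translate([547, 352, 1457]) cube([388, 45, 30]);
translate([547, 352, 1777]) cube([388, 45, 30]);
translate([547, 352, 2097]) cube([388, 45, 30]);
translate([547, 352, 2417]) cube([388, 45, 30]);


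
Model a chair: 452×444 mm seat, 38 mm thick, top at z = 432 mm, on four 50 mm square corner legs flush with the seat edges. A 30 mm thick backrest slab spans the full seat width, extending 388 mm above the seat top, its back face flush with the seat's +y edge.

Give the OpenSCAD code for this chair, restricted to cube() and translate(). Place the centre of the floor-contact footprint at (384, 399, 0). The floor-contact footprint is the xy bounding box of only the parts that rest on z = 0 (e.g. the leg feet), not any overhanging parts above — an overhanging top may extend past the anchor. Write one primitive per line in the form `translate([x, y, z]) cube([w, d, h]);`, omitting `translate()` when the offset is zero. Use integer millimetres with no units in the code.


translate([158, 177, 394]) cube([452, 444, 38]);
translate([158, 177, 0]) cube([50, 50, 394]);
translate([560, 177, 0]) cube([50, 50, 394]);
translate([158, 571, 0]) cube([50, 50, 394]);
translate([560, 571, 0]) cube([50, 50, 394]);
translate([158, 591, 432]) cube([452, 30, 388]);


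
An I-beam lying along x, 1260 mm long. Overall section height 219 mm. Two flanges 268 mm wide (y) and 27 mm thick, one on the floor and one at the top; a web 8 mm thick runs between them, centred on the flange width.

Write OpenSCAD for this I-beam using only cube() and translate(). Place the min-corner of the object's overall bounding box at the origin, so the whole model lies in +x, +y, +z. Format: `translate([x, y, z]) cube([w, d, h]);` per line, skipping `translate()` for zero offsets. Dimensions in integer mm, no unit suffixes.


cube([1260, 268, 27]);
translate([0, 130, 27]) cube([1260, 8, 165]);
translate([0, 0, 192]) cube([1260, 268, 27]);


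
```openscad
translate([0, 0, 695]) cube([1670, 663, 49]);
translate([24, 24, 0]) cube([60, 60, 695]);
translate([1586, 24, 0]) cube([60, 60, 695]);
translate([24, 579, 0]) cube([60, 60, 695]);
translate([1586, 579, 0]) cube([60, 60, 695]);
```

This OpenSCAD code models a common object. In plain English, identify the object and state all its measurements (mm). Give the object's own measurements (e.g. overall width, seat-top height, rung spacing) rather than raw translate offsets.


A table: top 1670 mm (x) × 663 mm (y), 49 mm thick, upper face at z = 744 mm, on four 60×60 mm square legs, each inset 24 mm from the nearest pair of top edges from z = 0 to the bottom of the top.


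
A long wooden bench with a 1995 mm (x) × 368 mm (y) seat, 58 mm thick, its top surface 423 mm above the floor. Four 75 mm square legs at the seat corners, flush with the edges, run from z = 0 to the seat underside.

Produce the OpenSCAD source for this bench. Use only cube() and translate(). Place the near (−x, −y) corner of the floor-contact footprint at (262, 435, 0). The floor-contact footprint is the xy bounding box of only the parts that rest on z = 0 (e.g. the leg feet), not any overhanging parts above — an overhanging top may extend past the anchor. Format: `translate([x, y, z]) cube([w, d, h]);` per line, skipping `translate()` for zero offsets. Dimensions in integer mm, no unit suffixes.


// leg_h = 423 − 58 = 365
translate([262, 435, 365]) cube([1995, 368, 58]);
translate([262, 435, 0]) cube([75, 75, 365]);
translate([262, 728, 0]) cube([75, 75, 365]);
translate([2182, 435, 0]) cube([75, 75, 365]);
translate([2182, 728, 0]) cube([75, 75, 365]);


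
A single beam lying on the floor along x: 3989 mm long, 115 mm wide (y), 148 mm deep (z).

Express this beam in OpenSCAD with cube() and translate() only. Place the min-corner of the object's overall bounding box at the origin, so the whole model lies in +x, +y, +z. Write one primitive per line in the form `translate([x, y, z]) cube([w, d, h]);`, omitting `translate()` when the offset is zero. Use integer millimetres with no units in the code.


cube([3989, 115, 148]);


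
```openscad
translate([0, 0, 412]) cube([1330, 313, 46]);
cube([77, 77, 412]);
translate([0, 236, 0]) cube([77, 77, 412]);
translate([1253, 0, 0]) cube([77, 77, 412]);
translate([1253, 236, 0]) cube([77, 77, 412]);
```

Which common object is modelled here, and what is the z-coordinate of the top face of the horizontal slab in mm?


A bench. The seat-top height is 458 mm.

A long slab on four corner posts — a bench. The slab sits at z = 412 with thickness 46, so the top is 412 + 46 = 458 mm.


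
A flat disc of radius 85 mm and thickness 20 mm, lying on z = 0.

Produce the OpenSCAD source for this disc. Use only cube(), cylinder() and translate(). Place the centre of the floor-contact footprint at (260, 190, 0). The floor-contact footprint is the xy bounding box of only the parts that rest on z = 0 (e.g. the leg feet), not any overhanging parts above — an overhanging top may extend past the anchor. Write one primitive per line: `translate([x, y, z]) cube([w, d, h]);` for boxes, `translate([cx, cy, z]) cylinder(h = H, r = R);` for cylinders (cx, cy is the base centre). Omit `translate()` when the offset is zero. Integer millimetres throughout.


translate([260, 190, 0]) cylinder(h = 20, r = 85);


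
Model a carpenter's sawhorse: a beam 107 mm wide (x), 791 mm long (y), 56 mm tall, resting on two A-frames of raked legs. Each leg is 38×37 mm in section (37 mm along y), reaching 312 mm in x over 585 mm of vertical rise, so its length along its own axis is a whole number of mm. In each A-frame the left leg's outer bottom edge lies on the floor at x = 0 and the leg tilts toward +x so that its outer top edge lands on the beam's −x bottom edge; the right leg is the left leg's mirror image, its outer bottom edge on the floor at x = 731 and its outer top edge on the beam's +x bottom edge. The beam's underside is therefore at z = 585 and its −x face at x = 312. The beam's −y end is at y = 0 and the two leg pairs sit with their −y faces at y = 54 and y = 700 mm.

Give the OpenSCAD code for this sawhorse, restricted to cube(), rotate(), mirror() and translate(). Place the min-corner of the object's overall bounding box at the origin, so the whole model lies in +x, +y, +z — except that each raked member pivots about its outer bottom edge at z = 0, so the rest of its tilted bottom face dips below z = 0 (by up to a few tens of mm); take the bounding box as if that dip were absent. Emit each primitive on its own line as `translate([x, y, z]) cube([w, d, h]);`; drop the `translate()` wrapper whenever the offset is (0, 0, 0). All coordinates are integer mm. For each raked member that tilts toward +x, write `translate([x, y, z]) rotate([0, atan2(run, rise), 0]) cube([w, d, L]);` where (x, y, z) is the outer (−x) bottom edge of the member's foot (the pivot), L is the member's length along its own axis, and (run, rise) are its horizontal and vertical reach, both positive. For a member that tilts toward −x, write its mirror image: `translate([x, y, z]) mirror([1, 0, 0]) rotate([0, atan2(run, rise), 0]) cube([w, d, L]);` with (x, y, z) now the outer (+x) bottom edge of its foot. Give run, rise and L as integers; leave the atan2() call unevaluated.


translate([312, 0, 585]) cube([107, 791, 56]);
translate([0, 54, 0]) rotate([0, atan2(312, 585), 0]) cube([38, 37, 663]);
translate([731, 54, 0]) mirror([1, 0, 0]) rotate([0, atan2(312, 585), 0]) cube([38, 37, 663]);
translate([0, 700, 0]) rotate([0, atan2(312, 585), 0]) cube([38, 37, 663]);
translate([731, 700, 0]) mirror([1, 0, 0]) rotate([0, atan2(312, 585), 0]) cube([38, 37, 663]);


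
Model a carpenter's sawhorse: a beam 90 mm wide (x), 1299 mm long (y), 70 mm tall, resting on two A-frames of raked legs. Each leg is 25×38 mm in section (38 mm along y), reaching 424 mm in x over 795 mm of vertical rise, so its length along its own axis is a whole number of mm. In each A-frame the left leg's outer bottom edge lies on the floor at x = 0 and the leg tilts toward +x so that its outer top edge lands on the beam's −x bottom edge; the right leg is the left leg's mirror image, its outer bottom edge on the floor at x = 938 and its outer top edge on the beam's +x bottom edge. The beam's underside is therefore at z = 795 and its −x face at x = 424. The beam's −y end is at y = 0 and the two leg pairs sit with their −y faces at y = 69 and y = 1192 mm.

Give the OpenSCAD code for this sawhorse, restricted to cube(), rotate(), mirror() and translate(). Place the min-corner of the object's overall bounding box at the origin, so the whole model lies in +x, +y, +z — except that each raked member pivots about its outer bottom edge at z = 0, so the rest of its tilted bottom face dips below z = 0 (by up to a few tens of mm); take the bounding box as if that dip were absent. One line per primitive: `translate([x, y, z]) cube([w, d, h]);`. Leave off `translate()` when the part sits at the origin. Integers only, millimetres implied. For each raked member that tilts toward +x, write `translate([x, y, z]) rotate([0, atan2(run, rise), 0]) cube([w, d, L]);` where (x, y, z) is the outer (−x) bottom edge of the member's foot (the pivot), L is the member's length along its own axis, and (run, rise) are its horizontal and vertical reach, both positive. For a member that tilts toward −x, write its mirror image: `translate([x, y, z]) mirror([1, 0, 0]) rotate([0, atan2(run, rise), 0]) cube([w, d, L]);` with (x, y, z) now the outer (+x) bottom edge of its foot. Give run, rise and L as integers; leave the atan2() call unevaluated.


translate([424, 0, 795]) cube([90, 1299, 70]);
translate([0, 69, 0]) rotate([0, atan2(424, 795), 0]) cube([25, 38, 901]);
translate([938, 69, 0]) mirror([1, 0, 0]) rotate([0, atan2(424, 795), 0]) cube([25, 38, 901]);
translate([0, 1192, 0]) rotate([0, atan2(424, 795), 0]) cube([25, 38, 901]);
translate([938, 1192, 0]) mirror([1, 0, 0]) rotate([0, atan2(424, 795), 0]) cube([25, 38, 901]);


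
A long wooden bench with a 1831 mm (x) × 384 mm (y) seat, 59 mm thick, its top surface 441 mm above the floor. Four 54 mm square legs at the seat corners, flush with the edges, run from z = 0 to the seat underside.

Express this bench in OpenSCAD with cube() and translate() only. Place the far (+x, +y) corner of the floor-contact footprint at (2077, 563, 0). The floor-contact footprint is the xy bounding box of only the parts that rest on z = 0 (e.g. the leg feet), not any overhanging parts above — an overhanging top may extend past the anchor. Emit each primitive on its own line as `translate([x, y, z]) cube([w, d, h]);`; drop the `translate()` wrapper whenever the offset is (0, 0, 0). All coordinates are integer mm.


translate([246, 179, 382]) cube([1831, 384, 59]);
translate([246, 179, 0]) cube([54, 54, 382]);
translate([246, 509, 0]) cube([54, 54, 382]);
translate([2023, 179, 0]) cube([54, 54, 382]);
translate([2023, 509, 0]) cube([54, 54, 382]);


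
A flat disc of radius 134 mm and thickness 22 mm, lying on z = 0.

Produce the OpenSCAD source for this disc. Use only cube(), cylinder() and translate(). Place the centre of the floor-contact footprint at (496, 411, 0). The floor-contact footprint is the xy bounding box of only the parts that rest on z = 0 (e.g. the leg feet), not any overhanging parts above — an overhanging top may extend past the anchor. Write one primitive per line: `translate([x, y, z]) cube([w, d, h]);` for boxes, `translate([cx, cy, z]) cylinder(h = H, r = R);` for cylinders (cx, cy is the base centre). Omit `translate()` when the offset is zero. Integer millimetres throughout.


translate([496, 411, 0]) cylinder(h = 22, r = 134);


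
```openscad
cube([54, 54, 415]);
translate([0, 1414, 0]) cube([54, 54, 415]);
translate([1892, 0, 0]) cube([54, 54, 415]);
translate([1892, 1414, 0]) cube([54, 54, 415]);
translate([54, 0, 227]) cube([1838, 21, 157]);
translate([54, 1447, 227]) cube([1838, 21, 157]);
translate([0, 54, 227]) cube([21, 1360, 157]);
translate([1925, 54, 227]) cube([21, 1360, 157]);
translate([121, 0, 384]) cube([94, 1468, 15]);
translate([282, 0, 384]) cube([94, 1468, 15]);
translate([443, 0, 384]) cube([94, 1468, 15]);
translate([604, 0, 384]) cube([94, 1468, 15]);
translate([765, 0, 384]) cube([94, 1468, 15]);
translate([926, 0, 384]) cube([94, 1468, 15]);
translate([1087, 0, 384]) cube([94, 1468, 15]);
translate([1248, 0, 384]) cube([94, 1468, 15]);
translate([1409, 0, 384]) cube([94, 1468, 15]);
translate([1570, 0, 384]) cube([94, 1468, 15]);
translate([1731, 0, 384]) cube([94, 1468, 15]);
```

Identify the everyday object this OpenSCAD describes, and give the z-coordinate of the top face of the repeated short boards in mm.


A bed frame. The slat-top height is 399 mm.

Four posts, four rails, and a row of slats — a bed frame. Slats sit on the rails at z = 227 + 157 = 384; with slat thickness 15, the top is 399 mm.


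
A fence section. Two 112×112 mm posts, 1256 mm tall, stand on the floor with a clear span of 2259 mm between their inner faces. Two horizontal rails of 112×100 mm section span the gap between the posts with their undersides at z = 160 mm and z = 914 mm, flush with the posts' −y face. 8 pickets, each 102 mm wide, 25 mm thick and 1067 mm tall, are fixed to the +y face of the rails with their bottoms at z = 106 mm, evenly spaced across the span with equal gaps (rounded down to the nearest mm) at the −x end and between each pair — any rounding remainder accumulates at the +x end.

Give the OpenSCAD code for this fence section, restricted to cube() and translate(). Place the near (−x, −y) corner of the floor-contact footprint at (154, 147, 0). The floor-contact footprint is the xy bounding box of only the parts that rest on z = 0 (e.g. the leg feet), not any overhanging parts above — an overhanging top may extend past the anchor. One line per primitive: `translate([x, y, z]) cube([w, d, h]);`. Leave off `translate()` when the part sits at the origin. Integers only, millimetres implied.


translate([154, 147, 0]) cube([112, 112, 1256]);
translate([2525, 147, 0]) cube([112, 112, 1256]);
translate([266, 147, 160]) cube([2259, 112, 100]);
translate([266, 147, 914]) cube([2259, 112, 100]);
translate([426, 259, 106]) cube([102, 25, 1067]);
translate([688, 259, 106]) cube([102, 25, 1067]);
translate([950, 259, 106]) cube([102, 25, 1067]);
translate([1212, 259, 106]) cube([102, 25, 1067]);
translate([1474, 259, 106]) cube([102, 25, 1067]);
translate([1736, 259, 106]) cube([102, 25, 1067]);
translate([1998, 259, 106]) cube([102, 25, 1067]);
translate([2260, 259, 106]) cube([102, 25, 1067]);


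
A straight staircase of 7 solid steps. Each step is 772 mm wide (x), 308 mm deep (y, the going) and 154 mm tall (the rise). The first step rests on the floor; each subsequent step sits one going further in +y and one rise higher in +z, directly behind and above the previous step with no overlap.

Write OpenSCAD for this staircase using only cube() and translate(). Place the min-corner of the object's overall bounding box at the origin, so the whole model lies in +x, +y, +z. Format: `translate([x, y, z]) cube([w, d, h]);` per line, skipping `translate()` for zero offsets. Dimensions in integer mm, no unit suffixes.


cube([772, 308, 154]);
translate([0, 308, 154]) cube([772, 308, 154]);
translate([0, 616, 308]) cube([772, 308, 154]);
translate([0, 924, 462]) cube([772, 308, 154]);
translate([0, 1232, 616]) cube([772, 308, 154]);
translate([0, 1540, 770]) cube([772, 308, 154]);
translate([0, 1848, 924]) cube([772, 308, 154]);


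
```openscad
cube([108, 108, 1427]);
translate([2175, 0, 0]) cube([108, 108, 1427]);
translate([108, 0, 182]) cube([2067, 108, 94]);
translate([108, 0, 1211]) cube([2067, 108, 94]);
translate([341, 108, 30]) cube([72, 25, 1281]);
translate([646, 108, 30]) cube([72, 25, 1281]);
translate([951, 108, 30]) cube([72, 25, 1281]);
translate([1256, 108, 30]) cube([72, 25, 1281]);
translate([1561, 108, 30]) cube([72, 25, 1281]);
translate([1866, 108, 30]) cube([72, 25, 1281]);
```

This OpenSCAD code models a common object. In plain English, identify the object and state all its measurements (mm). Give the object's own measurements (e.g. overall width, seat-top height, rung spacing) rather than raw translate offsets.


A fence section. Two 108×108 mm posts, 1427 mm tall, stand on the floor with a clear span of 2067 mm between their inner faces. Two horizontal rails of 108×94 mm section span the gap between the posts with their undersides at z = 182 mm and z = 1211 mm, flush with the posts' −y face. 6 pickets, each 72 mm wide, 25 mm thick and 1281 mm tall, are fixed to the +y face of the rails with their bottoms at z = 30 mm, spaced across the span with a 233 mm gap after the −x post and between neighbouring pickets, with 237 mm left before the +x post.
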